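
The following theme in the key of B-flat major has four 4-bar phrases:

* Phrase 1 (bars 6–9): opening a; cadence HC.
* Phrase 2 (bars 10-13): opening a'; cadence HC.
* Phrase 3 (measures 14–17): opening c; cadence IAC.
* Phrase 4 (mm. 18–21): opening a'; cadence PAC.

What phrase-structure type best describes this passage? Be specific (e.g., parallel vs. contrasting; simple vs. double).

contrasting double period

Four phrases in two halves: the first half (mm. 6–13) ends with a half cadence, the second (mm. 14–21) with a perfect authentic cadence — a large antecedent–consequent pair, i.e. a double period.
Phrase 3 begins with different material from phrase 1, making it contrasting.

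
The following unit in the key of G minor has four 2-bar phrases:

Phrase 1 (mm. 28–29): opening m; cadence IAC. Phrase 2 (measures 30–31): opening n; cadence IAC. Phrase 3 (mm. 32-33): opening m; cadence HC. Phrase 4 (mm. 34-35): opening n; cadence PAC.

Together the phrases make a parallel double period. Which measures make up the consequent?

measures 32–35

In a double period the first pair of phrases (ending imperfect authentic cadence) is the large antecedent and the second pair (ending perfect authentic cadence) is the large consequent; the consequent is measures 32–35.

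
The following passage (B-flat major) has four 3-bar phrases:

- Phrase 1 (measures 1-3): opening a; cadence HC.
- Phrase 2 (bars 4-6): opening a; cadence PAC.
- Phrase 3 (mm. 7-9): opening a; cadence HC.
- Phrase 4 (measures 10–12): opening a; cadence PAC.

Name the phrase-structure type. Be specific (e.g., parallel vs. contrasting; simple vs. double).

The cadence pattern HC–PAC–HC–PAC is weak–strong twice, and phrases 3–4 restate phrases 1–2: a period heard twice, not a double period (which would end weakly at phrase 2).

repeated period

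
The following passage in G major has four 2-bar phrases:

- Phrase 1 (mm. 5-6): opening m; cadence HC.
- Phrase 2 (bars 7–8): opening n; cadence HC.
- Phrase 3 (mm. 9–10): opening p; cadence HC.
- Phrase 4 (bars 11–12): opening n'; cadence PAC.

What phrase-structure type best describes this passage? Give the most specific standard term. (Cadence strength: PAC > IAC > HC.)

contrasting double period

Four phrases in two halves: the first half (bars 5–8) ends with a half cadence, the second (mm. 9–12) with a perfect authentic cadence — a large antecedent–consequent pair, i.e. a double period.
Phrase 3 begins with different material from phrase 1, making it contrasting.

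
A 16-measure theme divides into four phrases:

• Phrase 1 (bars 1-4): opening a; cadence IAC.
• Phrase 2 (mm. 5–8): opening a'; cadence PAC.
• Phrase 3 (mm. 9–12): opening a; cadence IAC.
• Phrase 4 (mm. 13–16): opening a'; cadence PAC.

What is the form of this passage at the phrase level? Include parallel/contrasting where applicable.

repeated period

The cadence pattern IAC–PAC–IAC–PAC is weak–strong twice, and phrases 3–4 restate phrases 1–2: a period heard twice, not a double period (which would end weakly at phrase 2).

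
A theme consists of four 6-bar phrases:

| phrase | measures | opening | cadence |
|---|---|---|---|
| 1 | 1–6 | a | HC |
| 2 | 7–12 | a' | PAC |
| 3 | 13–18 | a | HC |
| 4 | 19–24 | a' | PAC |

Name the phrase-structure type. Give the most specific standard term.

The cadence pattern HC–PAC–HC–PAC is weak–strong twice, and phrases 3–4 restate phrases 1–2: a period heard twice, not a double period (which would end weakly at phrase 2).

repeated period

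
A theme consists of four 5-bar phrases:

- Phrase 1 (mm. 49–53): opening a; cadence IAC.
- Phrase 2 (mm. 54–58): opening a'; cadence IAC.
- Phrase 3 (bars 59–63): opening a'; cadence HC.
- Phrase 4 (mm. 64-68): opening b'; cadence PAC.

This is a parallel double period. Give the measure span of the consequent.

measures 59–68

In a double period the first pair of phrases (ending imperfect authentic cadence) is the large antecedent and the second pair (ending perfect authentic cadence) is the large consequent; the consequent is measures 59–68.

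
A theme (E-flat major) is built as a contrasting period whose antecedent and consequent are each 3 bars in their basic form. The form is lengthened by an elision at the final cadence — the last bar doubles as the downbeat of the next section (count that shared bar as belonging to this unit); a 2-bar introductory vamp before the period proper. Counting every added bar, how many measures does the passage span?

Basic contrasting period: 3 + 3 = 6 bars.
6 (basic form) + 2 (introduction) = 8.
The elision shares a bar with the next section but does not change this unit's count.

8 measures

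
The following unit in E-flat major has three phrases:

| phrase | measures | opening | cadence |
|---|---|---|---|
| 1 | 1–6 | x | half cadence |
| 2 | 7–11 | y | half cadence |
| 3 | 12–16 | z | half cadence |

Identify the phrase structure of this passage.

The final phrase closes with a half cadence, which is not stronger than the preceding half cadence; the 3 phrases lack an overall antecedent–consequent design and so form a phrase group.

phrase group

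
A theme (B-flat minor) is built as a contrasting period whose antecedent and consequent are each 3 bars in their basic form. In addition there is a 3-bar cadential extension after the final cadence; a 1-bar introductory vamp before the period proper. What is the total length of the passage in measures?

Basic contrasting period: 3 + 3 = 6 bars.
6 (basic form) + 3 (cadential extension) + 1 (introduction) = 10.

10 measures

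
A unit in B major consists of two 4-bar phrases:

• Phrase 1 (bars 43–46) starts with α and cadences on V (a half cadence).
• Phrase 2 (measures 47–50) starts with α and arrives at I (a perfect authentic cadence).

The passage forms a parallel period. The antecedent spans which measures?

measures 43–46

The antecedent is the phrase ending with the weaker cadence (half cadence, phrase 1) and the consequent the one ending more conclusively (perfect authentic cadence, phrase 2); the antecedent is bars 43–46.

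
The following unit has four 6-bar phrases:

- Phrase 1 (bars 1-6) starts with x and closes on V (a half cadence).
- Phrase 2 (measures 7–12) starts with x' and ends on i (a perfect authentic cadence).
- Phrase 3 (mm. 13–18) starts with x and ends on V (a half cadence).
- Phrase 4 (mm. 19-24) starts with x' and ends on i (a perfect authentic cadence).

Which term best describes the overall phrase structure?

The cadence pattern HC–PAC–HC–PAC is weak–strong twice, and phrases 3–4 restate phrases 1–2: a period heard twice, not a double period (which would end weakly at phrase 2).

repeated period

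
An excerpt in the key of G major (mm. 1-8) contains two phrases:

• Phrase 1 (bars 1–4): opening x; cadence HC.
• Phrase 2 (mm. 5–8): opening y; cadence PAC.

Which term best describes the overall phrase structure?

Phrase 1 ends with a half cadence (weaker) and phrase 2 with a perfect authentic cadence (stronger): antecedent + consequent = a period.
The two phrases open with different material (x / y), so the period is contrasting.

contrasting period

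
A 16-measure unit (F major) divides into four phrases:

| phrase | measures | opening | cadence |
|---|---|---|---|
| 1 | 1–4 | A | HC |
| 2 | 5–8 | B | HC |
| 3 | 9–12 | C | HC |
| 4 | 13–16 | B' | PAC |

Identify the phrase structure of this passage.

contrasting double period

Four phrases in two halves: the first half (mm. 1-8) ends with a half cadence, the second (bars 9–16) with a perfect authentic cadence — a large antecedent–consequent pair, i.e. a double period.
Phrase 3 begins with different material from phrase 1, making it contrasting.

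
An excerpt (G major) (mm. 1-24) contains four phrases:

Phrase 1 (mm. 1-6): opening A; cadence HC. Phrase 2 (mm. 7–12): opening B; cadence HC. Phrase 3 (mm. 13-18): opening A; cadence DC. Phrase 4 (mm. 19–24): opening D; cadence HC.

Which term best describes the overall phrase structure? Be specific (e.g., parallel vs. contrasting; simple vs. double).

phrase group

Phrase 4 ends with a half cadence, no stronger than phrase 2's half cadence, so the four phrases do not form a double period; nor do phrases 3–4 duplicate 1–2, so it is not a repeated period. With no phrase reaching a conclusive cadence, the passage is a phrase group.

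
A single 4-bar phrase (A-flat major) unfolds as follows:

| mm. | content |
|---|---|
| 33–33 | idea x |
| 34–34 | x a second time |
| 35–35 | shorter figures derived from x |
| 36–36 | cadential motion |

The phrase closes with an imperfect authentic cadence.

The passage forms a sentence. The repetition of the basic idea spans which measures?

measures 34–34

The presentation of a sentence is the basic idea (m. 33) plus its repetition (m. 34); the repetition of the basic idea is therefore m. 34.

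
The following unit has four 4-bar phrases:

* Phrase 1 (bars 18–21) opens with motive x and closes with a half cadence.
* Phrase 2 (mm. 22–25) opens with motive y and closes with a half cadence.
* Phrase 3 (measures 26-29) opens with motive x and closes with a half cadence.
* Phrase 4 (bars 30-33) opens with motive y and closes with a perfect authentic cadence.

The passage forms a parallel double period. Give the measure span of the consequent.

In a double period the four phrases pair into a large antecedent (phrases 1–2, ending half cadence) and a large consequent (phrases 3–4, ending perfect authentic cadence). The consequent spans mm. 26-33.

measures 26–33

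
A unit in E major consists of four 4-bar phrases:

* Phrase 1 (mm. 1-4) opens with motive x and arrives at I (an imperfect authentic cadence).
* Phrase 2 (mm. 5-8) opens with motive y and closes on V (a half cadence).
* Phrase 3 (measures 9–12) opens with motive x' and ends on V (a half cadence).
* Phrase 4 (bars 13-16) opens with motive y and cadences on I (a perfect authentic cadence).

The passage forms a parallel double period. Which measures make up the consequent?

In a double period the first pair of phrases (ending half cadence) is the large antecedent and the second pair (ending perfect authentic cadence) is the large consequent; the consequent is measures 9–16.

measures 9–16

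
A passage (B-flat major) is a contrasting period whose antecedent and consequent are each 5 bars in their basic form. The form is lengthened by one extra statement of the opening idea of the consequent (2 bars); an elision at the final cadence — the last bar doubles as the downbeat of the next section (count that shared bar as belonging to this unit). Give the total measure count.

Basic contrasting period: 5 + 5 = 10 bars.
10 (basic form) + 2 (extra statement) = 12.
The elision shares a bar with the next section but does not change this unit's count.

12 measures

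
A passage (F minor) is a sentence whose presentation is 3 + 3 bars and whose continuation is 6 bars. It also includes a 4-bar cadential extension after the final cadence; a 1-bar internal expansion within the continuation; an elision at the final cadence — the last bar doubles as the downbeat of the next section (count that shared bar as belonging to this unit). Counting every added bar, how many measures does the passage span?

17 measures

Basic sentence: 3 + 3 + 6 = 12 bars.
12 (basic form) + 4 (cadential extension) + 1 (internal expansion) = 17.
The elision shares a bar with the next section but does not change this unit's count.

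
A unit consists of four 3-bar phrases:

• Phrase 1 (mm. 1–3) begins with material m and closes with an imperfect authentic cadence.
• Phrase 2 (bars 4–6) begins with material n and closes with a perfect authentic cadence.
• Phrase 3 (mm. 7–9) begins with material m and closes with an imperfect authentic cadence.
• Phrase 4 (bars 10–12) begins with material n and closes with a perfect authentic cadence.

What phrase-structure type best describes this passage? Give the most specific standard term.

The cadence pattern IAC–PAC–IAC–PAC is weak–strong twice, and phrases 3–4 restate phrases 1–2: a period heard twice, not a double period (which would end weakly at phrase 2).

repeated period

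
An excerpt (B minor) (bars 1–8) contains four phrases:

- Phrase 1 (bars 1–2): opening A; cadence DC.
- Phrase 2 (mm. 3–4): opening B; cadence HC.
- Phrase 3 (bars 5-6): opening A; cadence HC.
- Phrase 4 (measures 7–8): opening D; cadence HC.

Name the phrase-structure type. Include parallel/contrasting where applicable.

Phrase 4 ends with a half cadence, no stronger than phrase 2's half cadence, so the four phrases do not form a double period; nor do phrases 3–4 duplicate 1–2, so it is not a repeated period. With no phrase reaching a conclusive cadence, the passage is a phrase group.

phrase group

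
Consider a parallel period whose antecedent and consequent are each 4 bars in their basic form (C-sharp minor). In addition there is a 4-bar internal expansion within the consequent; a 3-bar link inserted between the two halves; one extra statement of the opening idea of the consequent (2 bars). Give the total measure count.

17 measures

Basic parallel period: 4 + 4 = 8 bars.
8 (basic form) + 4 (internal expansion) + 3 (link) + 2 (extra statement) = 17.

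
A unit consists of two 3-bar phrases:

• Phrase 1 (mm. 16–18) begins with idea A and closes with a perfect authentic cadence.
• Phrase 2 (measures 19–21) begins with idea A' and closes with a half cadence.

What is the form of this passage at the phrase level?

phrase group

The second phrase closes with a half cadence, which is not stronger than the first phrase's perfect authentic cadence; without a weak→strong cadential pair there is no antecedent–consequent relationship, so this is a phrase group rather than a period.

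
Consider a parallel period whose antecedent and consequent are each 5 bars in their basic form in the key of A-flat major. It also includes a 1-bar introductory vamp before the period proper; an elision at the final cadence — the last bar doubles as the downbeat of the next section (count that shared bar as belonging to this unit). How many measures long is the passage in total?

11 measures

Basic parallel period: 5 + 5 = 10 bars.
10 (basic form) + 1 (introduction) = 11.
The elision shares a bar with the next section but does not change this unit's count.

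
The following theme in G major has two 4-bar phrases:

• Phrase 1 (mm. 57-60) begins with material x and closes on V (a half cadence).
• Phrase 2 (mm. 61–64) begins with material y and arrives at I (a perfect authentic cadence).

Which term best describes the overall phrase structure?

contrasting period

Phrase 1 ends with a half cadence (weaker) and phrase 2 with a perfect authentic cadence (stronger): antecedent + consequent = a period.
The two phrases open with different material (x / y), so the period is contrasting.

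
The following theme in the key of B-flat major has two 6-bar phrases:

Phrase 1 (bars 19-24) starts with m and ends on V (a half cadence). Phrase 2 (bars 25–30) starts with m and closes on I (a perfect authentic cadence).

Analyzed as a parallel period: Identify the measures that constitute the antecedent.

The antecedent is the phrase ending with the weaker cadence (half cadence, phrase 1) and the consequent the one ending more conclusively (perfect authentic cadence, phrase 2); the antecedent is mm. 19–24.

measures 19–24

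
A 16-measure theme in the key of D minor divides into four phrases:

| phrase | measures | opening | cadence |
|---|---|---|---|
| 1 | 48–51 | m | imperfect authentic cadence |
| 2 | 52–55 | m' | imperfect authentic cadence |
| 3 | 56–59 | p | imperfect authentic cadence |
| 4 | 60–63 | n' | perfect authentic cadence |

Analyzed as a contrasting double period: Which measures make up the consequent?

In a double period the four phrases pair into a large antecedent (phrases 1–2, ending imperfect authentic cadence) and a large consequent (phrases 3–4, ending perfect authentic cadence). The consequent spans measures 56–63.

measures 56–63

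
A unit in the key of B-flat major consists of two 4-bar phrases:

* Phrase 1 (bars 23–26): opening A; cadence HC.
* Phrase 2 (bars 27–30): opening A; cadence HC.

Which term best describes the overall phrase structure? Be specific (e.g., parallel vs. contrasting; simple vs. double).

Both phrases have the same opening (A) and the same cadence (half cadence): the second is a restatement, not a consequent, so this is a repeated phrase rather than a period.

repeated phrase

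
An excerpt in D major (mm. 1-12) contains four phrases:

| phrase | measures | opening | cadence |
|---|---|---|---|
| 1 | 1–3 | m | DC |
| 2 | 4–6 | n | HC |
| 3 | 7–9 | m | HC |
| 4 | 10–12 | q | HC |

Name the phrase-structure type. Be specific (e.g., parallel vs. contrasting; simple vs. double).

phrase group

Phrase 4 ends with a half cadence, no stronger than phrase 2's half cadence, so the four phrases do not form a double period; nor do phrases 3–4 duplicate 1–2, so it is not a repeated period. With no phrase reaching a conclusive cadence, the passage is a phrase group.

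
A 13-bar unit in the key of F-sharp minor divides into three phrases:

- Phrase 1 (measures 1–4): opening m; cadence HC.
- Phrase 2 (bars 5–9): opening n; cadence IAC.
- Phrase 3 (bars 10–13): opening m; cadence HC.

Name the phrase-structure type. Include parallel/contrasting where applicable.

phrase group

The final phrase closes with a half cadence, which is not stronger than the preceding imperfect authentic cadence; the 3 phrases lack an overall antecedent–consequent design and so form a phrase group.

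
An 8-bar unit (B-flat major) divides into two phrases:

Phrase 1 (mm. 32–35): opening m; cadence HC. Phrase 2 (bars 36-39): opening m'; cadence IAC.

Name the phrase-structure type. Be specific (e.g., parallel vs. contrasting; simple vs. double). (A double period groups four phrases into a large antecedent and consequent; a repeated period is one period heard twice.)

parallel period

Phrase 1 ends with a half cadence (weaker) and phrase 2 with an imperfect authentic cadence (stronger): antecedent + consequent = a period.
The two phrases open with the same material (m / m'), so the period is parallel.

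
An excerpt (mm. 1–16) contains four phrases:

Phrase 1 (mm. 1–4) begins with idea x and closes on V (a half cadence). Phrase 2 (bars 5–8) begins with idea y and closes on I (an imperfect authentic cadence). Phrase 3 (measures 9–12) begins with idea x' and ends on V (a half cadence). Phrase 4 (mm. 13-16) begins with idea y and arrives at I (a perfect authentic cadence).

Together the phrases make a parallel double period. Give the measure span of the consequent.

measures 9–16

In a double period the first pair of phrases (ending imperfect authentic cadence) is the large antecedent and the second pair (ending perfect authentic cadence) is the large consequent; the consequent is measures 9–16.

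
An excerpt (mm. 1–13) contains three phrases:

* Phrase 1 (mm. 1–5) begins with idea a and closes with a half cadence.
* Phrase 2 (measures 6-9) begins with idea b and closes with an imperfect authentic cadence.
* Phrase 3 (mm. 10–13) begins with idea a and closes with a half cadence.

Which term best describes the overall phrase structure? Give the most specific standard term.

The final phrase closes with a half cadence, which is not stronger than the preceding imperfect authentic cadence; the 3 phrases lack an overall antecedent–consequent design and so form a phrase group.

phrase group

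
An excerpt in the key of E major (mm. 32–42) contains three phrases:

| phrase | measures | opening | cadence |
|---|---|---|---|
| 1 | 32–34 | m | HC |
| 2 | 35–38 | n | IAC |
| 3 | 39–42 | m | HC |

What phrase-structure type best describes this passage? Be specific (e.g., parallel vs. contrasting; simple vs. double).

The final phrase closes with a half cadence, which is not stronger than the preceding imperfect authentic cadence; the 3 phrases lack an overall antecedent–consequent design and so form a phrase group.

phrase group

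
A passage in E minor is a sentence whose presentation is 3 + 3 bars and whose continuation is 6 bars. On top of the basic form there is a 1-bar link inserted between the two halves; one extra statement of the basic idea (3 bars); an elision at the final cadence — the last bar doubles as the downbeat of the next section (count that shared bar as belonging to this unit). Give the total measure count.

16 measures

Basic sentence: 3 + 3 + 6 = 12 bars.
12 (basic form) + 1 (link) + 3 (extra statement) = 16.
The elision shares a bar with the next section but does not change this unit's count.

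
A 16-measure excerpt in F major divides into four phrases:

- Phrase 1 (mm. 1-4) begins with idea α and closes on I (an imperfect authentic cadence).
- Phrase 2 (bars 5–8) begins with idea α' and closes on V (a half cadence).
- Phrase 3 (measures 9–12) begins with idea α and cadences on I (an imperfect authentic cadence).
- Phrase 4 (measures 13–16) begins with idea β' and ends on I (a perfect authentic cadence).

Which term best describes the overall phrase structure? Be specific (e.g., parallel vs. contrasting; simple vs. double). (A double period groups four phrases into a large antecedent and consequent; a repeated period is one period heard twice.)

Four phrases in two halves: the first half (measures 1-8) ends with a half cadence, the second (measures 9–16) with a perfect authentic cadence — a large antecedent–consequent pair, i.e. a double period.
Phrase 3 begins with the same material as phrase 1, making it parallel.

parallel double period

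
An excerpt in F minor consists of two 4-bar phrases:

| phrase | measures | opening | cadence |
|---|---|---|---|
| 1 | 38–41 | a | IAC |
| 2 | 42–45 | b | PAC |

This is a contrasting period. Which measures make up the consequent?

The phrase ending with the weaker cadence (imperfect authentic cadence) is the antecedent; the one ending more conclusively (perfect authentic cadence) is the consequent. The consequent is measures 42–45.

measures 42–45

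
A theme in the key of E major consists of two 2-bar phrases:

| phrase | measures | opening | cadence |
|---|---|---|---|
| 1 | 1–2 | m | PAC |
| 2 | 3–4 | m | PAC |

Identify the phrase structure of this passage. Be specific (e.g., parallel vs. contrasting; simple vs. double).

repeated phrase

Both phrases have the same opening (m) and the same cadence (perfect authentic cadence): the second is a restatement, not a consequent, so this is a repeated phrase rather than a period.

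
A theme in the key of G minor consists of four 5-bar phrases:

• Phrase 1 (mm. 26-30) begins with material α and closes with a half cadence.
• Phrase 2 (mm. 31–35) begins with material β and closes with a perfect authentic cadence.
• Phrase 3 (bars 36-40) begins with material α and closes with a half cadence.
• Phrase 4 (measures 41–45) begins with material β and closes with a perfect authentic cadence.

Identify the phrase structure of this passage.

repeated period

The cadence pattern HC–PAC–HC–PAC is weak–strong twice, and phrases 3–4 restate phrases 1–2: a period heard twice, not a double period (which would end weakly at phrase 2).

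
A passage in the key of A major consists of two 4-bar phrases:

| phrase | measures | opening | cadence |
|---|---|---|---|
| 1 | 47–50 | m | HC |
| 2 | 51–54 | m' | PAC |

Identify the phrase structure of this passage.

parallel period

Phrase 1 ends with a half cadence (weaker) and phrase 2 with a perfect authentic cadence (stronger): antecedent + consequent = a period.
The two phrases open with the same material (m / m'), so the period is parallel.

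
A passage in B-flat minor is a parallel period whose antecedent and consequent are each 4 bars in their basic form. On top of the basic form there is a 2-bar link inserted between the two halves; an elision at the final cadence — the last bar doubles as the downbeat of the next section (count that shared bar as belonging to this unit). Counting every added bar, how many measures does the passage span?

Basic parallel period: 4 + 4 = 8 bars.
8 (basic form) + 2 (link) = 10.
The elision shares a bar with the next section but does not change this unit's count.

10 measures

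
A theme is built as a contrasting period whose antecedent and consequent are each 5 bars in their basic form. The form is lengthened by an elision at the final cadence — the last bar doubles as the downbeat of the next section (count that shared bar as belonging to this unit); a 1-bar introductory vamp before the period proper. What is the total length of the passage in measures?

11 measures

Basic contrasting period: 5 + 5 = 10 bars.
10 (basic form) + 1 (introduction) = 11.
The elision shares a bar with the next section but does not change this unit's count.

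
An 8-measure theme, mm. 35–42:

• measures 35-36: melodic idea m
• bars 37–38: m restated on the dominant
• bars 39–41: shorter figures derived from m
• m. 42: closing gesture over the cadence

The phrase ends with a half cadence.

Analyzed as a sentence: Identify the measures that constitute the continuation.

After the presentation (mm. 35–38), the continuation covers the fragmentation through the cadence: mm. 39–42.

measures 39–42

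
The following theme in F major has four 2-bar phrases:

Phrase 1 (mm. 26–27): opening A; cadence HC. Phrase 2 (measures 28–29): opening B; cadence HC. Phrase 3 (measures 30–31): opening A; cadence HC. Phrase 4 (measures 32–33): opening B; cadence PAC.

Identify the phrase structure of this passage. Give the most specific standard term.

parallel double period

Four phrases in two halves: the first half (bars 26–29) ends with a half cadence, the second (measures 30–33) with a perfect authentic cadence — a large antecedent–consequent pair, i.e. a double period.
Phrase 3 begins with the same material as phrase 1, making it parallel.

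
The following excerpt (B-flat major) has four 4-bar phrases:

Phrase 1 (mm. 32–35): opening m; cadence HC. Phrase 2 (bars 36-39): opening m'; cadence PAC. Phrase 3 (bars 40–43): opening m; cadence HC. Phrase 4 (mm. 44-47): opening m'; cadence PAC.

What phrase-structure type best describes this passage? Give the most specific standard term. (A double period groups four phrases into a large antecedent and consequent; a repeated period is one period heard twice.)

repeated period

The cadence pattern HC–PAC–HC–PAC is weak–strong twice, and phrases 3–4 restate phrases 1–2: a period heard twice, not a double period (which would end weakly at phrase 2).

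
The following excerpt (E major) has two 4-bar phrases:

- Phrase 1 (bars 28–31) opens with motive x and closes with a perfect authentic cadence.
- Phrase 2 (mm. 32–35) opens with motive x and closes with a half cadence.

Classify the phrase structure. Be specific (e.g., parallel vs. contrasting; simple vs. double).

phrase group

The second phrase closes with a half cadence, which is not stronger than the first phrase's perfect authentic cadence; without a weak→strong cadential pair there is no antecedent–consequent relationship, so this is a phrase group rather than a period.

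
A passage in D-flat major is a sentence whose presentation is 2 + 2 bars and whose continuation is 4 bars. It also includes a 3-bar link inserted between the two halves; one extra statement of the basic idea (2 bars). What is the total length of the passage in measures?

13 measures

Basic sentence: 2 + 2 + 4 = 8 bars.
8 (basic form) + 3 (link) + 2 (extra statement) = 13.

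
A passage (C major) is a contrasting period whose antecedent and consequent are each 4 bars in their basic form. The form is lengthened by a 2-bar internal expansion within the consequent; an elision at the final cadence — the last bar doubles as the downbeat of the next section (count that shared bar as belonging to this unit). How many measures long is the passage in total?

10 measures

Basic contrasting period: 4 + 4 = 8 bars.
8 (basic form) + 2 (internal expansion) = 10.
The elision shares a bar with the next section but does not change this unit's count.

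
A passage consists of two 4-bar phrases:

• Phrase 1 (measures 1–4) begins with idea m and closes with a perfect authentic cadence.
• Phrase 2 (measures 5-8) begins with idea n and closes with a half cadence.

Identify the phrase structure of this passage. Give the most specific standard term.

The second phrase closes with a half cadence, which is not stronger than the first phrase's perfect authentic cadence; without a weak→strong cadential pair there is no antecedent–consequent relationship, so this is a phrase group rather than a period.

phrase group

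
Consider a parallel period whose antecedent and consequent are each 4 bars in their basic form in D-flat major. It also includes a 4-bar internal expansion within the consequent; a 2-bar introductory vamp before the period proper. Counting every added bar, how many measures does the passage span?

14 measures

Basic parallel period: 4 + 4 = 8 bars.
8 (basic form) + 4 (internal expansion) + 2 (introduction) = 14.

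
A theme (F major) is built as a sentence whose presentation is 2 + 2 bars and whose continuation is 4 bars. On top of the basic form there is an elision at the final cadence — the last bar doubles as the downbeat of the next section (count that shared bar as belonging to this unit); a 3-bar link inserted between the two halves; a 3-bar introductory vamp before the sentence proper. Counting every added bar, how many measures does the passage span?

14 measures

Basic sentence: 2 + 2 + 4 = 8 bars.
8 (basic form) + 3 (link) + 3 (introduction) = 14.
The elision shares a bar with the next section but does not change this unit's count.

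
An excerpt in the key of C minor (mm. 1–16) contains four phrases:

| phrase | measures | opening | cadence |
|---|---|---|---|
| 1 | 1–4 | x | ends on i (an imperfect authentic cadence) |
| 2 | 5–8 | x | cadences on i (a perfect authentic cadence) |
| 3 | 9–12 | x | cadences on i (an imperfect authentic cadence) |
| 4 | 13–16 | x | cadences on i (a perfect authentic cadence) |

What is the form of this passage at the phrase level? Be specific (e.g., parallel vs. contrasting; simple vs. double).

repeated period

The cadence pattern IAC–PAC–IAC–PAC is weak–strong twice, and phrases 3–4 restate phrases 1–2: a period heard twice, not a double period (which would end weakly at phrase 2).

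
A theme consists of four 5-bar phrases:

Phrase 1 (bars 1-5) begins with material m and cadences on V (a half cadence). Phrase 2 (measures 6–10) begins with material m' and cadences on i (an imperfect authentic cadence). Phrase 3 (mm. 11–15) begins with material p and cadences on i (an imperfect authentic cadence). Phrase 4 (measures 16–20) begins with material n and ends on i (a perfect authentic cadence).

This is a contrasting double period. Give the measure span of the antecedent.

In a double period the first pair of phrases (ending imperfect authentic cadence) is the large antecedent and the second pair (ending perfect authentic cadence) is the large consequent; the antecedent is measures 1–10.

measures 1–10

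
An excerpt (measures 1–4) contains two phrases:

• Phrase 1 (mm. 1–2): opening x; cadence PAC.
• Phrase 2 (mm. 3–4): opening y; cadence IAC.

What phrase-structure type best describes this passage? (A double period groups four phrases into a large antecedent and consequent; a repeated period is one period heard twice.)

The second phrase closes with an imperfect authentic cadence, which is not stronger than the first phrase's perfect authentic cadence; without a weak→strong cadential pair there is no antecedent–consequent relationship, so this is a phrase group rather than a period.

phrase group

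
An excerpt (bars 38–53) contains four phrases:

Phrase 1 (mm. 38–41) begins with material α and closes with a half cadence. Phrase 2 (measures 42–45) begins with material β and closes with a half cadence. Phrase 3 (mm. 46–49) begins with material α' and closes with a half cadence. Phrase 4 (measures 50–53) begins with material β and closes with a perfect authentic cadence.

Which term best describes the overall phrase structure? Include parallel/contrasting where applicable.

parallel double period

Four phrases in two halves: the first half (mm. 38-45) ends with a half cadence, the second (mm. 46–53) with a perfect authentic cadence — a large antecedent–consequent pair, i.e. a double period.
Phrase 3 begins with the same material as phrase 1, making it parallel.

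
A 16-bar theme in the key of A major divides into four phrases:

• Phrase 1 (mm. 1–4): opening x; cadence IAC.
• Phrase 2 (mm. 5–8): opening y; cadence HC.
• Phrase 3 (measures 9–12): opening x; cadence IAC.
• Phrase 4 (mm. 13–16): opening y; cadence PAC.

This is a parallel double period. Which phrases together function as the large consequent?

In a double period the first pair of phrases (ending half cadence) is the large antecedent and the second pair (ending perfect authentic cadence) is the large consequent; the consequent is phrases 3 and 4.

phrases 3 and 4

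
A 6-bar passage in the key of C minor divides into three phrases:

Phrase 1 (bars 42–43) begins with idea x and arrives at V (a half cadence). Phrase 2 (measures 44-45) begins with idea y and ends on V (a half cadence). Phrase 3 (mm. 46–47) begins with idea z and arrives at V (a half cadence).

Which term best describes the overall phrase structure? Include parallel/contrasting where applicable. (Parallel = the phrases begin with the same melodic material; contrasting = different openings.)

The final phrase closes with a half cadence, which is not stronger than the preceding half cadence; the 3 phrases lack an overall antecedent–consequent design and so form a phrase group.

phrase group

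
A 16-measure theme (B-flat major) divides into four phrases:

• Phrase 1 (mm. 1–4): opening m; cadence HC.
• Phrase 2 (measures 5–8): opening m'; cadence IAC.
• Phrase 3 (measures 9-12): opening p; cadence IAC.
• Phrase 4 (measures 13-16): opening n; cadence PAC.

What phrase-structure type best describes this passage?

Four phrases in two halves: the first half (measures 1–8) ends with an imperfect authentic cadence, the second (mm. 9–16) with a perfect authentic cadence — a large antecedent–consequent pair, i.e. a double period.
Phrase 3 begins with different material from phrase 1, making it contrasting.

contrasting double period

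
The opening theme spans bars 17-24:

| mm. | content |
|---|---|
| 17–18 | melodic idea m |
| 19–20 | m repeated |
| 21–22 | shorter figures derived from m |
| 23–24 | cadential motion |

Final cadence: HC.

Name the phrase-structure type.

sentence

Basic idea (bars 17–18) + its repetition (measures 19–20) form the presentation; fragmentation and cadence (mm. 21–24) form the continuation — the 8-bar whole is a sentence.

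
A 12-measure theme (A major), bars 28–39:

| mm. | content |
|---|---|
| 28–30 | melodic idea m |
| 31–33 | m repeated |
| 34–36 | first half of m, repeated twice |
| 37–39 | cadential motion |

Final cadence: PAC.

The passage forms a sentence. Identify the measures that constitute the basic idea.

measures 28–30

The presentation of a sentence is the basic idea (mm. 28–30) plus its repetition (mm. 31-33); the basic idea is therefore bars 28–30.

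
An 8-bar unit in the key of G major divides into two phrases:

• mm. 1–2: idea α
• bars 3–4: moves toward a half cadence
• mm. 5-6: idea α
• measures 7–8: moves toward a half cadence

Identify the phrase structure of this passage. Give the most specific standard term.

Both phrases have the same opening (α) and the same cadence (half cadence): the second is a restatement, not a consequent, so this is a repeated phrase rather than a period.

repeated phrase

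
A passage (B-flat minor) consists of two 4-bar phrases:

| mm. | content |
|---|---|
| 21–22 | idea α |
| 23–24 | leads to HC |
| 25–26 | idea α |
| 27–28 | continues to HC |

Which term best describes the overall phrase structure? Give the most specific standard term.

Both phrases have the same opening (α) and the same cadence (half cadence): the second is a restatement, not a consequent, so this is a repeated phrase rather than a period.

repeated phrase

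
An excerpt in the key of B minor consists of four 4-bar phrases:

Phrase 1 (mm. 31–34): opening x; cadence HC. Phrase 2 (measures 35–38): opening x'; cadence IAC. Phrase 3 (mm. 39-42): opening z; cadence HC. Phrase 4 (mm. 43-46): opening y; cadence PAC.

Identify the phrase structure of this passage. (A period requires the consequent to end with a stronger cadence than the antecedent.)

Four phrases in two halves: the first half (mm. 31–38) ends with an imperfect authentic cadence, the second (measures 39-46) with a perfect authentic cadence — a large antecedent–consequent pair, i.e. a double period.
Phrase 3 begins with different material from phrase 1, making it contrasting.

contrasting double period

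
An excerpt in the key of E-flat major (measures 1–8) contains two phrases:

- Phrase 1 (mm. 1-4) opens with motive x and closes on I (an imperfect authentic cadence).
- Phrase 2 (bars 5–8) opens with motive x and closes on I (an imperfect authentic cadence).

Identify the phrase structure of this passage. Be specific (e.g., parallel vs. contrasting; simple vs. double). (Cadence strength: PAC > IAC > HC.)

Both phrases have the same opening (x) and the same cadence (imperfect authentic cadence): the second is a restatement, not a consequent, so this is a repeated phrase rather than a period.

repeated phrase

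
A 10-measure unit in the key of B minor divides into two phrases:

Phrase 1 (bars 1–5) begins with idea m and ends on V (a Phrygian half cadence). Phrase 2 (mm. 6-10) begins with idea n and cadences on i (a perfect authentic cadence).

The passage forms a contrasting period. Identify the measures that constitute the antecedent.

measures 1–5

The antecedent is the phrase ending with the weaker cadence (Phrygian half cadence, phrase 1) and the consequent the one ending more conclusively (perfect authentic cadence, phrase 2); the antecedent is mm. 1–5.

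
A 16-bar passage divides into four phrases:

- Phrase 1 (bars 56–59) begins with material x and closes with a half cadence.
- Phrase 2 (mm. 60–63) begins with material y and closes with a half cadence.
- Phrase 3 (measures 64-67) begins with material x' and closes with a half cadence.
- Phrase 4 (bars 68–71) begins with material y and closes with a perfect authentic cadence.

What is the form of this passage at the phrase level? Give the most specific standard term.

Four phrases in two halves: the first half (bars 56-63) ends with a half cadence, the second (mm. 64–71) with a perfect authentic cadence — a large antecedent–consequent pair, i.e. a double period.
Phrase 3 begins with the same material as phrase 1, making it parallel.

parallel double period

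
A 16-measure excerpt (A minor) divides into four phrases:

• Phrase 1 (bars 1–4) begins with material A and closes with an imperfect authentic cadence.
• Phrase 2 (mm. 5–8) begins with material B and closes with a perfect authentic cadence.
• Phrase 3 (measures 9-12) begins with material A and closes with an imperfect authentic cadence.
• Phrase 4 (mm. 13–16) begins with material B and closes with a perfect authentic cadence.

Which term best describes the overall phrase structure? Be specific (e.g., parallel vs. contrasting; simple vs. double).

repeated period

The cadence pattern IAC–PAC–IAC–PAC is weak–strong twice, and phrases 3–4 restate phrases 1–2: a period heard twice, not a double period (which would end weakly at phrase 2).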